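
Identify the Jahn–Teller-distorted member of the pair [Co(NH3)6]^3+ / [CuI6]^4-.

[Co(NH3)6]^3+: Ligand charges: ammonia is neutral. With an overall charge of +3 the cobalt centre must be in the +3 oxidation state. Group 9 minus oxidation state 3 gives a d⁶ configuration. Co(III) has an exceptionally large octahedral splitting and is low-spin with essentially every ligand except fluoride. The d⁶ configuration leaves the e_g set evenly filled (or empty) — no strong Jahn–Teller driving force.
[CuI6]^4-: Ligand charges: each iodide is −1. With an overall charge of −4 the copper centre must be in the +2 oxidation state. Cu sits in group 11, so the d-electron count is 11 − 2 = 9. The t₂g⁶e_g³ configuration has an unevenly filled e_g set; the Jahn–Teller theorem predicts a tetragonal distortion (typically axial elongation) to lift the degeneracy.

[CuI6]^4-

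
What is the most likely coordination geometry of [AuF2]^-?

Ligand charges: each fluoride is −1. With an overall charge of −1 the gold centre must be in the +1 oxidation state.
Group 11 minus oxidation state 1 gives a d¹⁰ configuration.
Coordination number: 2.
A d¹⁰ ion with only two ligands adopts a linear arrangement (sp hybridisation; no CFSE preference).

linear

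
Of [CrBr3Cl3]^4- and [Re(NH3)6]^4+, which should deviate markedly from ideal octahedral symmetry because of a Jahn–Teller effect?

[CrBr3Cl3]^4-

[CrBr3Cl3]^4-: Ligand charges: each bromide is −1; each chloride is −1. With an overall charge of −4 the chromium centre must be in the +2 oxidation state. Cr sits in group 6, so the d-electron count is 6 − 2 = 4. Bromide and chloride are weak-field ligands for a first-row metal, so the complex is high-spin. The t₂g³e_g¹ (high-spin) configuration has an unevenly filled e_g set; the Jahn–Teller theorem predicts a tetragonal distortion (typically axial elongation) to lift the degeneracy.
[Re(NH3)6]^4+: Ligand charges: ammonia is neutral. With an overall charge of +4 the rhenium centre must be in the +4 oxidation state. Group 7 minus oxidation state 4 gives a d³ configuration. The d³ configuration leaves the e_g set evenly filled (or empty) — no strong Jahn–Teller driving force.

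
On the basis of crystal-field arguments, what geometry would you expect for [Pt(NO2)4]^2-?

square planar

Summing ligand charges against the −2 overall charge gives an oxidation state of +2 for platinum.
Group 10 minus oxidation state 2 gives a d⁸ configuration.
With 4 monodentate ligands the coordination number is 4.
A 5d d⁸ ion has a large crystal-field splitting; square planar leaves the high-energy d_{x²−y²} orbital empty and maximises CFSE.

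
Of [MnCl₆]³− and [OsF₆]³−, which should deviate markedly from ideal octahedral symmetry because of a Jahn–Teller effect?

[MnCl₆]³−: Summing ligand charges against the −3 overall charge gives an oxidation state of +3 for manganese. Mn sits in group 7, so the d-electron count is 7 − 3 = 4. Chloride is a weak-field ligand for a first-row metal, so the complex is high-spin. The t₂g³e_g¹ (high-spin) configuration has an unevenly filled e_g set; the Jahn–Teller theorem predicts a tetragonal distortion (typically axial elongation) to lift the degeneracy.
[OsF₆]³−: Each fluoride is −1; balancing the −3 overall charge requires Os(III). Os sits in group 8, so the d-electron count is 8 − 3 = 5. A 5d ion has a large Δₒ and is invariably low-spin. The d⁵ configuration leaves the e_g set evenly filled (or empty) — no strong Jahn–Teller driving force.

[MnCl₆]³−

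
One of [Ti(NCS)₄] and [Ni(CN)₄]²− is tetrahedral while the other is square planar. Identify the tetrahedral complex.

For [Ti(NCS)₄]: Each isothiocyanate is −1; balancing the 0 overall charge requires Ti(IV). Ti sits in group 4, so the d-electron count is 4 − 4 = 0. A d⁰ ion has no crystal-field stabilisation preference between square planar and tetrahedral, so four ligands adopt the sterically favoured tetrahedral geometry. → tetrahedral.
For [Ni(CN)₄]²−: Ligand charges: each cyanide is −1. With an overall charge of −2 the nickel centre must be in the +2 oxidation state. Group 10 minus oxidation state 2 gives a d⁸ configuration. Cyanide is a strong-field ligand (high in the spectrochemical series). A 3d d⁸ ion with strong-field ligands gains enough CFSE to favour square planar over tetrahedral. → square planar.

[Ti(NCS)₄]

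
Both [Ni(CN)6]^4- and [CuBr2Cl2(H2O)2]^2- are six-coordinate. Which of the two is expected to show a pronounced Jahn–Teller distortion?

[CuBr2Cl2(H2O)2]^2-

[Ni(CN)6]^4-: Summing ligand charges against the −4 overall charge gives an oxidation state of +2 for nickel. Nickel is a group-10 element; Ni(II) is therefore d⁸. The d⁸ configuration leaves the e_g set evenly filled (or empty) — no strong Jahn–Teller driving force.
[CuBr2Cl2(H2O)2]^2-: Ligand charges: each bromide is −1; each chloride is −1; water is neutral. With an overall charge of −2 the copper centre must be in the +2 oxidation state. Group 11 minus oxidation state 2 gives a d⁹ configuration. The t₂g⁶e_g³ configuration has an unevenly filled e_g set; the Jahn–Teller theorem predicts a tetragonal distortion (typically axial elongation) to lift the degeneracy.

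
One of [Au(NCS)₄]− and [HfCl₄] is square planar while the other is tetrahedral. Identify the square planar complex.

For [Au(NCS)₄]−: Each isothiocyanate is −1; balancing the −1 overall charge requires Au(III). Gold is a group-11 element; Au(III) is therefore d⁸. A 5d d⁸ ion has a large crystal-field splitting; square planar leaves the high-energy d_{x²−y²} orbital empty and maximises CFSE. → square planar.
For [HfCl₄]: Each chloride is −1; balancing the 0 overall charge requires Hf(IV). Hafnium is a group-4 element; Hf(IV) is therefore d⁰. A d⁰ ion has no crystal-field stabilisation preference between square planar and tetrahedral, so four ligands adopt the sterically favoured tetrahedral geometry. → tetrahedral.

[Au(NCS)₄]−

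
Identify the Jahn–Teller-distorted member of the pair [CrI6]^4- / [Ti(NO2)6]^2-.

[CrI6]^4-

[CrI6]^4-: Each iodide is −1; balancing the −4 overall charge requires Cr(II). Cr sits in group 6, so the d-electron count is 6 − 2 = 4. Iodide is a weak-field ligand for a first-row metal, so the complex is high-spin. The t₂g³e_g¹ (high-spin) configuration has an unevenly filled e_g set; the Jahn–Teller theorem predicts a tetragonal distortion (typically axial elongation) to lift the degeneracy.
[Ti(NO2)6]^2-: Ligand charges: each nitro (N-bound nitrite) is −1. With an overall charge of −2 the titanium centre must be in the +4 oxidation state. Titanium is a group-4 element; Ti(IV) is therefore d⁰. The d⁰ configuration leaves the e_g set evenly filled (or empty) — no strong Jahn–Teller driving force.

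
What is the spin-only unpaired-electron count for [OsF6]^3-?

1

Each fluoride is −1; balancing the −3 overall charge requires Os(III).
Osmium is a group-8 element; Os(III) is therefore d⁵.
The spin state decides the count: a 5d ion has a large Δₒ and is invariably low-spin.
An octahedral low-spin d⁵ ion is t₂g⁵e_g⁰, giving 1 unpaired electron.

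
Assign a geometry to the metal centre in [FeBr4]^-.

tetrahedral

Summing ligand charges against the −1 overall charge gives an oxidation state of +3 for iron.
Iron is a group-8 element; Fe(III) is therefore d⁵.
With 4 monodentate ligands the coordination number is 4.
Bromide is a weak-field ligand.
A high-spin d⁵ ion has zero CFSE in either geometry, so four ligands adopt the sterically favoured tetrahedral geometry.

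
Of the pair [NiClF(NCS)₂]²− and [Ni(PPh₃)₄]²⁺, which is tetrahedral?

For [NiClF(NCS)₂]²−: Each chloride is −1; each fluoride is −1; each isothiocyanate is −1; balancing the −2 overall charge requires Ni(II). Ni sits in group 10, so the d-electron count is 10 − 2 = 8. Chloride, fluoride, and isothiocyanate are weak-field ligands. With weak-field ligands the CFSE gain from square planar is small, so a 3d d⁸ ion takes the sterically preferred tetrahedral geometry. → tetrahedral.
For [Ni(PPh₃)₄]²⁺: Triphenylphosphine is neutral; balancing the +2 overall charge requires Ni(II). Group 10 minus oxidation state 2 gives a d⁸ configuration. Triphenylphosphine is a strong-field ligand (high in the spectrochemical series). A 3d d⁸ ion with strong-field ligands gains enough CFSE to favour square planar over tetrahedral. → square planar.

[NiClF(NCS)₂]²−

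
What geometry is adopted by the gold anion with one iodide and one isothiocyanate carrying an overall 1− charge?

Summing ligand charges against the −1 overall charge gives an oxidation state of +1 for gold.
Au sits in group 11, so the d-electron count is 11 − 1 = 10.
Coordination number: 2.
A d¹⁰ ion with only two ligands adopts a linear arrangement (sp hybridisation; no CFSE preference).

linear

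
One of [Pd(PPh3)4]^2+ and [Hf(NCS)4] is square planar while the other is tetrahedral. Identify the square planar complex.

For [Pd(PPh3)4]^2+: Summing ligand charges against the +2 overall charge gives an oxidation state of +2 for palladium. Palladium is a group-10 element; Pd(II) is therefore d⁸. A 4d d⁸ ion has a large crystal-field splitting; square planar leaves the high-energy d_{x²−y²} orbital empty and maximises CFSE. → square planar.
For [Hf(NCS)4]: Ligand charges: each isothiocyanate is −1. With an overall charge of 0 the hafnium centre must be in the +4 oxidation state. Hf sits in group 4, so the d-electron count is 4 − 4 = 0. A d⁰ ion has no crystal-field stabilisation preference between square planar and tetrahedral, so four ligands adopt the sterically favoured tetrahedral geometry. → tetrahedral.

[Pd(PPh3)4]^2+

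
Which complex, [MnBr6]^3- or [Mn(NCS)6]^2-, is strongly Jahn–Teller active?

[MnBr6]^3-

[MnBr6]^3-: Each bromide is −1; balancing the −3 overall charge requires Mn(III). Manganese is a group-7 element; Mn(III) is therefore d⁴. Bromide is a weak-field ligand for a first-row metal, so the complex is high-spin. The t₂g³e_g¹ (high-spin) configuration has an unevenly filled e_g set; the Jahn–Teller theorem predicts a tetragonal distortion (typically axial elongation) to lift the degeneracy.
[Mn(NCS)6]^2-: Summing ligand charges against the −2 overall charge gives an oxidation state of +4 for manganese. Manganese is a group-7 element; Mn(IV) is therefore d³. The d³ configuration leaves the e_g set evenly filled (or empty) — no strong Jahn–Teller driving force.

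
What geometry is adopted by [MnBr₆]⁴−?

octahedral

Each bromide is −1; balancing the −4 overall charge requires Mn(II).
Mn sits in group 7, so the d-electron count is 7 − 2 = 5.
With 6 monodentate ligands the coordination number is 6.
Six donors around a single metal centre give an octahedral coordination sphere.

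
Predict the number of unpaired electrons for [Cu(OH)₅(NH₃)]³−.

1 unpaired electron

Each hydroxide is −1; ammonia is neutral; balancing the −3 overall charge requires Cu(II).
Cu sits in group 11, so the d-electron count is 11 − 2 = 9.
In an octahedral field the d⁹ configuration is t₂g⁶e_g³ (only one arrangement possible), giving 1 unpaired electron.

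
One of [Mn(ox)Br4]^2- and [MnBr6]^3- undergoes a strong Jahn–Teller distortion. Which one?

[MnBr6]^3-

[Mn(ox)Br4]^2-: Each oxalate is −2; each bromide is −1; balancing the −2 overall charge requires Mn(IV). Manganese is a group-7 element; Mn(IV) is therefore d³. The d³ configuration leaves the e_g set evenly filled (or empty) — no strong Jahn–Teller driving force.
[MnBr6]^3-: Ligand charges: each bromide is −1. With an overall charge of −3 the manganese centre must be in the +3 oxidation state. Manganese is a group-7 element; Mn(III) is therefore d⁴. Bromide is a weak-field ligand for a first-row metal, so the complex is high-spin. The t₂g³e_g¹ (high-spin) configuration has an unevenly filled e_g set; the Jahn–Teller theorem predicts a tetragonal distortion (typically axial elongation) to lift the degeneracy.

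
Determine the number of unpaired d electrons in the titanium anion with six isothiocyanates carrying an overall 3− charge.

1 unpaired electron

Summing ligand charges against the −3 overall charge gives an oxidation state of +3 for titanium.
Titanium is a group-4 element; Ti(III) is therefore d¹.
In an octahedral field the d¹ configuration is t₂g¹e_g⁰ (only one arrangement possible), giving 1 unpaired electron.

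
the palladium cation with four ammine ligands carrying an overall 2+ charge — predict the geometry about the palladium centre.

square planar

Summing ligand charges against the +2 overall charge gives an oxidation state of +2 for palladium.
Palladium is a group-10 element; Pd(II) is therefore d⁸.
Coordination number: 4.
A 4d d⁸ ion has a large crystal-field splitting; square planar leaves the high-energy d_{x²−y²} orbital empty and maximises CFSE.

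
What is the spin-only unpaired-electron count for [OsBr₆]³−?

Ligand charges: each bromide is −1. With an overall charge of −3 the osmium centre must be in the +3 oxidation state.
Osmium is a group-8 element; Os(III) is therefore d⁵.
The spin state decides the count: a 5d ion has a large Δₒ and is invariably low-spin.
An octahedral low-spin d⁵ ion is t₂g⁵e_g⁰, giving 1 unpaired electron.

1 unpaired electron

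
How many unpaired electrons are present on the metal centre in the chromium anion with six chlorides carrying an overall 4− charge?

Ligand charges: each chloride is −1. With an overall charge of −4 the chromium centre must be in the +2 oxidation state.
Chromium is a group-6 element; Cr(II) is therefore d⁴.
The spin state decides the count: Chloride is a weak-field ligand for a first-row metal, so the complex is high-spin.
An octahedral high-spin d⁴ ion is t₂g³e_g¹, giving 4 unpaired electrons.

4 unpaired electrons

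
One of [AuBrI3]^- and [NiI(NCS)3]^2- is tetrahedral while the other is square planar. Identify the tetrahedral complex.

[NiI(NCS)3]^2-

For [AuBrI3]^-: Summing ligand charges against the −1 overall charge gives an oxidation state of +3 for gold. Au sits in group 11, so the d-electron count is 11 − 3 = 8. A 5d d⁸ ion has a large crystal-field splitting; square planar leaves the high-energy d_{x²−y²} orbital empty and maximises CFSE. → square planar.
For [NiI(NCS)3]^2-: Each iodide is −1; each isothiocyanate is −1; balancing the −2 overall charge requires Ni(II). Group 10 minus oxidation state 2 gives a d⁸ configuration. Iodide and isothiocyanate are weak-field ligands. With weak-field ligands the CFSE gain from square planar is small, so a 3d d⁸ ion takes the sterically preferred tetrahedral geometry. → tetrahedral.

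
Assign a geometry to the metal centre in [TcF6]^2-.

Each fluoride is −1; balancing the −2 overall charge requires Tc(IV).
Technetium is a group-7 element; Tc(IV) is therefore d³.
With 6 monodentate ligands the coordination number is 6.
Six donors around a single metal centre give an octahedral coordination sphere.

octahedral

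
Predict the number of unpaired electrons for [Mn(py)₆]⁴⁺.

3

Ligand charges: pyridine is neutral. With an overall charge of +4 the manganese centre must be in the +4 oxidation state.
Mn sits in group 7, so the d-electron count is 7 − 4 = 3.
In an octahedral field the d³ configuration is t₂g³e_g⁰ (only one arrangement possible), giving 3 unpaired electrons.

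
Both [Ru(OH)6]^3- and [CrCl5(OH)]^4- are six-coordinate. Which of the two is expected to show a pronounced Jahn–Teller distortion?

[Ru(OH)6]^3-: Summing ligand charges against the −3 overall charge gives an oxidation state of +3 for ruthenium. Group 8 minus oxidation state 3 gives a d⁵ configuration. A 4d ion has a large Δₒ and is invariably low-spin. The d⁵ configuration leaves the e_g set evenly filled (or empty) — no strong Jahn–Teller driving force.
[CrCl5(OH)]^4-: Ligand charges: each chloride is −1; each hydroxide is −1. With an overall charge of −4 the chromium centre must be in the +2 oxidation state. Chromium is a group-6 element; Cr(II) is therefore d⁴. Chloride and hydroxide are weak-field ligands for a first-row metal, so the complex is high-spin. The t₂g³e_g¹ (high-spin) configuration has an unevenly filled e_g set; the Jahn–Teller theorem predicts a tetragonal distortion (typically axial elongation) to lift the degeneracy.

[CrCl5(OH)]^4-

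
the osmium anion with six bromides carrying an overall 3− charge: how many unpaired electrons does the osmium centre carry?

1 unpaired electron

Each bromide is −1; balancing the −3 overall charge requires Os(III).
Osmium is a group-8 element; Os(III) is therefore d⁵.
The spin state decides the count: a 5d ion has a large Δₒ and is invariably low-spin.
An octahedral low-spin d⁵ ion is t₂g⁵e_g⁰, giving 1 unpaired electron.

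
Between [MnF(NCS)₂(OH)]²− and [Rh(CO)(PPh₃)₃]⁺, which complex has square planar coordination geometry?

For [MnF(NCS)₂(OH)]²−: Summing ligand charges against the −2 overall charge gives an oxidation state of +2 for manganese. Manganese is a group-7 element; Mn(II) is therefore d⁵. A high-spin d⁵ ion has zero CFSE in either geometry, so four ligands adopt the sterically favoured tetrahedral geometry. → tetrahedral.
For [Rh(CO)(PPh₃)₃]⁺: Carbonyl is neutral; triphenylphosphine is neutral; balancing the +1 overall charge requires Rh(I). Rh sits in group 9, so the d-electron count is 9 − 1 = 8. A 4d d⁸ ion has a large crystal-field splitting; square planar leaves the high-energy d_{x²−y²} orbital empty and maximises CFSE. → square planar.

[Rh(CO)(PPh₃)₃]⁺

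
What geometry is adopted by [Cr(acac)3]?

Summing ligand charges against the 0 overall charge gives an oxidation state of +3 for chromium.
Group 6 minus oxidation state 3 gives a d³ configuration.
Counting donor atoms: 3×acetylacetonate (bidentate) → 6 donors. Coordination number = 6.
Six donors around a single metal centre give an octahedral coordination sphere.

octahedral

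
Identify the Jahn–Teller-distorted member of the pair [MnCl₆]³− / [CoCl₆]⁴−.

[MnCl₆]³−: Summing ligand charges against the −3 overall charge gives an oxidation state of +3 for manganese. Manganese is a group-7 element; Mn(III) is therefore d⁴. Chloride is a weak-field ligand for a first-row metal, so the complex is high-spin. The t₂g³e_g¹ (high-spin) configuration has an unevenly filled e_g set; the Jahn–Teller theorem predicts a tetragonal distortion (typically axial elongation) to lift the degeneracy.
[CoCl₆]⁴−: Each chloride is −1; balancing the −4 overall charge requires Co(II). Co sits in group 9, so the d-electron count is 9 − 2 = 7. Chloride is a weak-field ligand for a first-row metal, so the complex is high-spin. The d⁷ configuration leaves the e_g set evenly filled (or empty) — no strong Jahn–Teller driving force.

[MnCl₆]³−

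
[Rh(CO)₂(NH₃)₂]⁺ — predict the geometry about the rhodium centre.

Summing ligand charges against the +1 overall charge gives an oxidation state of +1 for rhodium.
Rhodium is a group-9 element; Rh(I) is therefore d⁸.
With 4 monodentate ligands the coordination number is 4.
A 4d d⁸ ion has a large crystal-field splitting; square planar leaves the high-energy d_{x²−y²} orbital empty and maximises CFSE.

square planar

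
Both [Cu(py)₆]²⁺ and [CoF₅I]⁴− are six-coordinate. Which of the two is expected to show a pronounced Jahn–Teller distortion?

[Cu(py)₆]²⁺

[Cu(py)₆]²⁺: Summing ligand charges against the +2 overall charge gives an oxidation state of +2 for copper. Group 11 minus oxidation state 2 gives a d⁹ configuration. The t₂g⁶e_g³ configuration has an unevenly filled e_g set; the Jahn–Teller theorem predicts a tetragonal distortion (typically axial elongation) to lift the degeneracy.
[CoF₅I]⁴−: Summing ligand charges against the −4 overall charge gives an oxidation state of +2 for cobalt. Co sits in group 9, so the d-electron count is 9 − 2 = 7. Fluoride and iodide are weak-field ligands for a first-row metal, so the complex is high-spin. The d⁷ configuration leaves the e_g set evenly filled (or empty) — no strong Jahn–Teller driving force.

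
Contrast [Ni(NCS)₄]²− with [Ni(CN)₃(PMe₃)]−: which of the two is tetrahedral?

For [Ni(NCS)₄]²−: Summing ligand charges against the −2 overall charge gives an oxidation state of +2 for nickel. Ni sits in group 10, so the d-electron count is 10 − 2 = 8. Isothiocyanate is a weak-field ligand. With weak-field ligands the CFSE gain from square planar is small, so a 3d d⁸ ion takes the sterically preferred tetrahedral geometry. → tetrahedral.
For [Ni(CN)₃(PMe₃)]−: Summing ligand charges against the −1 overall charge gives an oxidation state of +2 for nickel. Nickel is a group-10 element; Ni(II) is therefore d⁸. Cyanide and trimethylphosphine are strong-field ligands (high in the spectrochemical series). A 3d d⁸ ion with strong-field ligands gains enough CFSE to favour square planar over tetrahedral. → square planar.

[Ni(NCS)₄]²−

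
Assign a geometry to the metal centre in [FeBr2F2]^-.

Each bromide is −1; each fluoride is −1; balancing the −1 overall charge requires Fe(III).
Fe sits in group 8, so the d-electron count is 8 − 3 = 5.
Coordination number: 4.
Bromide and fluoride are weak-field ligands.
A high-spin d⁵ ion has zero CFSE in either geometry, so four ligands adopt the sterically favoured tetrahedral geometry.

tetrahedral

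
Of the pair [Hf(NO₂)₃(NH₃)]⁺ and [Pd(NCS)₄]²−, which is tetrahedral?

For [Hf(NO₂)₃(NH₃)]⁺: Ligand charges: each nitro (N-bound nitrite) is −1; ammonia is neutral. With an overall charge of +1 the hafnium centre must be in the +4 oxidation state. Group 4 minus oxidation state 4 gives a d⁰ configuration. A d⁰ ion has no crystal-field stabilisation preference between square planar and tetrahedral, so four ligands adopt the sterically favoured tetrahedral geometry. → tetrahedral.
For [Pd(NCS)₄]²−: Each isothiocyanate is −1; balancing the −2 overall charge requires Pd(II). Group 10 minus oxidation state 2 gives a d⁸ configuration. A 4d d⁸ ion has a large crystal-field splitting; square planar leaves the high-energy d_{x²−y²} orbital empty and maximises CFSE. → square planar.

[Hf(NO₂)₃(NH₃)]⁺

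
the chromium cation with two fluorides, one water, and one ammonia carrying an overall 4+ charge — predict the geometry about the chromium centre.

tetrahedral

Each fluoride is −1; water is neutral; ammonia is neutral; balancing the +4 overall charge requires Cr(VI).
Cr sits in group 6, so the d-electron count is 6 − 6 = 0.
With 4 monodentate ligands the coordination number is 4.
A d⁰ ion has no crystal-field stabilisation preference between square planar and tetrahedral, so four ligands adopt the sterically favoured tetrahedral geometry.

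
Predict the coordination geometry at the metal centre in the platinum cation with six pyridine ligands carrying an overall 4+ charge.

Pyridine is neutral; balancing the +4 overall charge requires Pt(IV).
Group 10 minus oxidation state 4 gives a d⁶ configuration.
Coordination number: 6.
Six donors around a single metal centre give an octahedral coordination sphere.

octahedral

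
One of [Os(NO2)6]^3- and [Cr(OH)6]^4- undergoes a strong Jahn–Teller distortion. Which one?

[Cr(OH)6]^4-

[Os(NO2)6]^3-: Ligand charges: each nitro (N-bound nitrite) is −1. With an overall charge of −3 the osmium centre must be in the +3 oxidation state. Osmium is a group-8 element; Os(III) is therefore d⁵. A 5d ion has a large Δₒ and is invariably low-spin. The d⁵ configuration leaves the e_g set evenly filled (or empty) — no strong Jahn–Teller driving force.
[Cr(OH)6]^4-: Ligand charges: each hydroxide is −1. With an overall charge of −4 the chromium centre must be in the +2 oxidation state. Cr sits in group 6, so the d-electron count is 6 − 2 = 4. Hydroxide is a weak-field ligand for a first-row metal, so the complex is high-spin. The t₂g³e_g¹ (high-spin) configuration has an unevenly filled e_g set; the Jahn–Teller theorem predicts a tetragonal distortion (typically axial elongation) to lift the degeneracy.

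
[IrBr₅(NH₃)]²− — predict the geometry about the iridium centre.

Each bromide is −1; ammonia is neutral; balancing the −2 overall charge requires Ir(III).
Ir sits in group 9, so the d-electron count is 9 − 3 = 6.
With 6 monodentate ligands the coordination number is 6.
Six donors around a single metal centre give an octahedral coordination sphere.

octahedral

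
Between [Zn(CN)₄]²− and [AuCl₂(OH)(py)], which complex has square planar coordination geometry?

[AuCl₂(OH)(py)]

For [Zn(CN)₄]²−: Ligand charges: each cyanide is −1. With an overall charge of −2 the zinc centre must be in the +2 oxidation state. Group 12 minus oxidation state 2 gives a d¹⁰ configuration. A d¹⁰ ion has no crystal-field stabilisation preference between square planar and tetrahedral, so four ligands adopt the sterically favoured tetrahedral geometry. → tetrahedral.
For [AuCl₂(OH)(py)]: Each chloride is −1; each hydroxide is −1; pyridine is neutral; balancing the 0 overall charge requires Au(III). Au sits in group 11, so the d-electron count is 11 − 3 = 8. A 5d d⁸ ion has a large crystal-field splitting; square planar leaves the high-energy d_{x²−y²} orbital empty and maximises CFSE. → square planar.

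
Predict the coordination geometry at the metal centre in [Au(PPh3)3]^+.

Summing ligand charges against the +1 overall charge gives an oxidation state of +1 for gold.
Group 11 minus oxidation state 1 gives a d¹⁰ configuration.
With 3 monodentate ligands the coordination number is 3.
Three ligands around a d¹⁰ centre minimise repulsion in a trigonal-planar arrangement.

trigonal planar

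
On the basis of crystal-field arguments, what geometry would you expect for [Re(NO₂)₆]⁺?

octahedral

Summing ligand charges against the +1 overall charge gives an oxidation state of +7 for rhenium.
Rhenium is a group-7 element; Re(VII) is therefore d⁰.
Coordination number: 6.
Six donors around a single metal centre give an octahedral coordination sphere.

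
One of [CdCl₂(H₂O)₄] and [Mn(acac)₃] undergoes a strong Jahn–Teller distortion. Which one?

[Mn(acac)₃]

[CdCl₂(H₂O)₄]: Ligand charges: each chloride is −1; water is neutral. With an overall charge of 0 the cadmium centre must be in the +2 oxidation state. Cadmium is a group-12 element; Cd(II) is therefore d¹⁰. The d¹⁰ configuration leaves the e_g set evenly filled (or empty) — no strong Jahn–Teller driving force.
[Mn(acac)₃]: Each acetylacetonate is −1; balancing the 0 overall charge requires Mn(III). Mn sits in group 7, so the d-electron count is 7 − 3 = 4. Acetylacetonate is a weak-field ligand for a first-row metal, so the complex is high-spin. The t₂g³e_g¹ (high-spin) configuration has an unevenly filled e_g set; the Jahn–Teller theorem predicts a tetragonal distortion (typically axial elongation) to lift the degeneracy.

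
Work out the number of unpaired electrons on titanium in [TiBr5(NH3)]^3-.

Summing ligand charges against the −3 overall charge gives an oxidation state of +2 for titanium.
Group 4 minus oxidation state 2 gives a d² configuration.
In an octahedral field the d² configuration is t₂g²e_g⁰ (only one arrangement possible), giving 2 unpaired electrons.

2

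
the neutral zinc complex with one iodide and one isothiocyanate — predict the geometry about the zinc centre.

Ligand charges: each iodide is −1; each isothiocyanate is −1. With an overall charge of 0 the zinc centre must be in the +2 oxidation state.
Zn sits in group 12, so the d-electron count is 12 − 2 = 10.
With 2 monodentate ligands the coordination number is 2.
A d¹⁰ ion with only two ligands adopts a linear arrangement (sp hybridisation; no CFSE preference).

linear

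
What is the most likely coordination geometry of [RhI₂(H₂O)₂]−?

square planar

Each iodide is −1; water is neutral; balancing the −1 overall charge requires Rh(I).
Rhodium is a group-9 element; Rh(I) is therefore d⁸.
With 4 monodentate ligands the coordination number is 4.
A 4d d⁸ ion has a large crystal-field splitting; square planar leaves the high-energy d_{x²−y²} orbital empty and maximises CFSE.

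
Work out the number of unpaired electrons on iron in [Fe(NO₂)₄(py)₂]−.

Each nitro (N-bound nitrite) is −1; pyridine is neutral; balancing the −1 overall charge requires Fe(III).
Group 8 minus oxidation state 3 gives a d⁵ configuration.
The spin state decides the count: Nitro (N-bound nitrite) is a strong-field ligand (high in the spectrochemical series) for a first-row metal, so the complex is low-spin.
An octahedral low-spin d⁵ ion is t₂g⁵e_g⁰, giving 1 unpaired electron.

1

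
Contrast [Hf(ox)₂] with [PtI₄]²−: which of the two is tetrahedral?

[Hf(ox)₂]

For [Hf(ox)₂]: Ligand charges: each oxalate is −2. With an overall charge of 0 the hafnium centre must be in the +4 oxidation state. Hf sits in group 4, so the d-electron count is 4 − 4 = 0. A d⁰ ion has no crystal-field stabilisation preference between square planar and tetrahedral, so four ligands adopt the sterically favoured tetrahedral geometry. → tetrahedral.
For [PtI₄]²−: Summing ligand charges against the −2 overall charge gives an oxidation state of +2 for platinum. Group 10 minus oxidation state 2 gives a d⁸ configuration. A 5d d⁸ ion has a large crystal-field splitting; square planar leaves the high-energy d_{x²−y²} orbital empty and maximises CFSE. → square planar.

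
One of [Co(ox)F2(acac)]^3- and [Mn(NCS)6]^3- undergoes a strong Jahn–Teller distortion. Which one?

[Mn(NCS)6]^3-

[Co(ox)F2(acac)]^3-: Summing ligand charges against the −3 overall charge gives an oxidation state of +2 for cobalt. Co sits in group 9, so the d-electron count is 9 − 2 = 7. Acetylacetonate, fluoride, and oxalate are weak-field ligands for a first-row metal, so the complex is high-spin. The d⁷ configuration leaves the e_g set evenly filled (or empty) — no strong Jahn–Teller driving force.
[Mn(NCS)6]^3-: Summing ligand charges against the −3 overall charge gives an oxidation state of +3 for manganese. Group 7 minus oxidation state 3 gives a d⁴ configuration. Isothiocyanate is a weak-field ligand for a first-row metal, so the complex is high-spin. The t₂g³e_g¹ (high-spin) configuration has an unevenly filled e_g set; the Jahn–Teller theorem predicts a tetragonal distortion (typically axial elongation) to lift the degeneracy.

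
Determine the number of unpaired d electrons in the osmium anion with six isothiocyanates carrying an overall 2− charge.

2

Ligand charges: each isothiocyanate is −1. With an overall charge of −2 the osmium centre must be in the +4 oxidation state.
Group 8 minus oxidation state 4 gives a d⁴ configuration.
The spin state decides the count: a 5d ion has a large Δₒ and is invariably low-spin.
An octahedral low-spin d⁴ ion is t₂g⁴e_g⁰, giving 2 unpaired electrons.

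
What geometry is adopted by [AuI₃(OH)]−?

Summing ligand charges against the −1 overall charge gives an oxidation state of +3 for gold.
Gold is a group-11 element; Au(III) is therefore d⁸.
With 4 monodentate ligands the coordination number is 4.
A 5d d⁸ ion has a large crystal-field splitting; square planar leaves the high-energy d_{x²−y²} orbital empty and maximises CFSE.

square planar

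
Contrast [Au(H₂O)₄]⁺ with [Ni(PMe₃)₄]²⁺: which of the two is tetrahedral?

[Au(H₂O)₄]⁺

For [Au(H₂O)₄]⁺: Summing ligand charges against the +1 overall charge gives an oxidation state of +1 for gold. Au sits in group 11, so the d-electron count is 11 − 1 = 10. A d¹⁰ ion has no crystal-field stabilisation preference between square planar and tetrahedral, so four ligands adopt the sterically favoured tetrahedral geometry. → tetrahedral.
For [Ni(PMe₃)₄]²⁺: Trimethylphosphine is neutral; balancing the +2 overall charge requires Ni(II). Ni sits in group 10, so the d-electron count is 10 − 2 = 8. Trimethylphosphine is a strong-field ligand (high in the spectrochemical series). A 3d d⁸ ion with strong-field ligands gains enough CFSE to favour square planar over tetrahedral. → square planar.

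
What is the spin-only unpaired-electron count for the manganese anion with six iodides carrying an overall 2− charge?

Each iodide is −1; balancing the −2 overall charge requires Mn(IV).
Manganese is a group-7 element; Mn(IV) is therefore d³.
In an octahedral field the d³ configuration is t₂g³e_g⁰ (only one arrangement possible), giving 3 unpaired electrons.

3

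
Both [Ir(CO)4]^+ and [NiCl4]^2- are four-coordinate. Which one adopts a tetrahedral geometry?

[NiCl4]^2-

For [Ir(CO)4]^+: Summing ligand charges against the +1 overall charge gives an oxidation state of +1 for iridium. Iridium is a group-9 element; Ir(I) is therefore d⁸. A 5d d⁸ ion has a large crystal-field splitting; square planar leaves the high-energy d_{x²−y²} orbital empty and maximises CFSE. → square planar.
For [NiCl4]^2-: Ligand charges: each chloride is −1. With an overall charge of −2 the nickel centre must be in the +2 oxidation state. Ni sits in group 10, so the d-electron count is 10 − 2 = 8. Chloride is a weak-field ligand. With weak-field ligands the CFSE gain from square planar is small, so a 3d d⁸ ion takes the sterically preferred tetrahedral geometry. → tetrahedral.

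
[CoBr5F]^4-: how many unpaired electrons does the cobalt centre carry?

Each bromide is −1; each fluoride is −1; balancing the −4 overall charge requires Co(II).
Group 9 minus oxidation state 2 gives a d⁷ configuration.
The spin state decides the count: Bromide and fluoride are weak-field ligands for a first-row metal, so the complex is high-spin.
An octahedral high-spin d⁷ ion is t₂g⁵e_g², giving 3 unpaired electrons.

3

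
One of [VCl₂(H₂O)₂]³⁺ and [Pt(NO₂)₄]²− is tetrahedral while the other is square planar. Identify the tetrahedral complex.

[VCl₂(H₂O)₂]³⁺

For [VCl₂(H₂O)₂]³⁺: Summing ligand charges against the +3 overall charge gives an oxidation state of +5 for vanadium. Group 5 minus oxidation state 5 gives a d⁰ configuration. A d⁰ ion has no crystal-field stabilisation preference between square planar and tetrahedral, so four ligands adopt the sterically favoured tetrahedral geometry. → tetrahedral.
For [Pt(NO₂)₄]²−: Each nitro (N-bound nitrite) is −1; balancing the −2 overall charge requires Pt(II). Pt sits in group 10, so the d-electron count is 10 − 2 = 8. A 5d d⁸ ion has a large crystal-field splitting; square planar leaves the high-energy d_{x²−y²} orbital empty and maximises CFSE. → square planar.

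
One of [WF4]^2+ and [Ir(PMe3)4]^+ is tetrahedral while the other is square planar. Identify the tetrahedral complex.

[WF4]^2+

For [WF4]^2+: Ligand charges: each fluoride is −1. With an overall charge of +2 the tungsten centre must be in the +6 oxidation state. Tungsten is a group-6 element; W(VI) is therefore d⁰. A d⁰ ion has no crystal-field stabilisation preference between square planar and tetrahedral, so four ligands adopt the sterically favoured tetrahedral geometry. → tetrahedral.
For [Ir(PMe3)4]^+: Summing ligand charges against the +1 overall charge gives an oxidation state of +1 for iridium. Iridium is a group-9 element; Ir(I) is therefore d⁸. A 5d d⁸ ion has a large crystal-field splitting; square planar leaves the high-energy d_{x²−y²} orbital empty and maximises CFSE. → square planar.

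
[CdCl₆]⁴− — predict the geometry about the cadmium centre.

Each chloride is −1; balancing the −4 overall charge requires Cd(II).
Group 12 minus oxidation state 2 gives a d¹⁰ configuration.
Coordination number: 6.
Six donors around a single metal centre give an octahedral coordination sphere.

octahedral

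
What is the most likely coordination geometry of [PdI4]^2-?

Each iodide is −1; balancing the −2 overall charge requires Pd(II).
Pd sits in group 10, so the d-electron count is 10 − 2 = 8.
With 4 monodentate ligands the coordination number is 4.
A 4d d⁸ ion has a large crystal-field splitting; square planar leaves the high-energy d_{x²−y²} orbital empty and maximises CFSE.

square planar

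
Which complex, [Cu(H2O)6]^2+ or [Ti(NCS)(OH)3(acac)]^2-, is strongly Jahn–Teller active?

[Cu(H2O)6]^2+: Ligand charges: water is neutral. With an overall charge of +2 the copper centre must be in the +2 oxidation state. Copper is a group-11 element; Cu(II) is therefore d⁹. The t₂g⁶e_g³ configuration has an unevenly filled e_g set; the Jahn–Teller theorem predicts a tetragonal distortion (typically axial elongation) to lift the degeneracy.
[Ti(NCS)(OH)3(acac)]^2-: Ligand charges: each isothiocyanate is −1; each hydroxide is −1; each acetylacetonate is −1. With an overall charge of −2 the titanium centre must be in the +3 oxidation state. Ti sits in group 4, so the d-electron count is 4 − 3 = 1. The d¹ configuration leaves the e_g set evenly filled (or empty) — no strong Jahn–Teller driving force.

[Cu(H2O)6]^2+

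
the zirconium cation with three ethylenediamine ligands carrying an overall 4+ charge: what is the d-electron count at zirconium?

d0

Summing ligand charges against the +4 overall charge gives an oxidation state of +4 for zirconium.
Zirconium is a group-4 element; Zr(IV) is therefore d⁰.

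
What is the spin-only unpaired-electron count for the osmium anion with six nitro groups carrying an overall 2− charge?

Ligand charges: each nitro (N-bound nitrite) is −1. With an overall charge of −2 the osmium centre must be in the +4 oxidation state.
Group 8 minus oxidation state 4 gives a d⁴ configuration.
The spin state decides the count: a 5d ion has a large Δₒ and is invariably low-spin.
An octahedral low-spin d⁴ ion is t₂g⁴e_g⁰, giving 2 unpaired electrons.

2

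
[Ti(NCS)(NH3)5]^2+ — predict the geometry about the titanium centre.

Ligand charges: each isothiocyanate is −1; ammonia is neutral. With an overall charge of +2 the titanium centre must be in the +3 oxidation state.
Titanium is a group-4 element; Ti(III) is therefore d¹.
Coordination number: 6.
Six donors around a single metal centre give an octahedral coordination sphere.

octahedral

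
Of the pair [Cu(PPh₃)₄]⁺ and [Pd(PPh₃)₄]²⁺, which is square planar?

For [Cu(PPh₃)₄]⁺: Ligand charges: triphenylphosphine is neutral. With an overall charge of +1 the copper centre must be in the +1 oxidation state. Group 11 minus oxidation state 1 gives a d¹⁰ configuration. A d¹⁰ ion has no crystal-field stabilisation preference between square planar and tetrahedral, so four ligands adopt the sterically favoured tetrahedral geometry. → tetrahedral.
For [Pd(PPh₃)₄]²⁺: Summing ligand charges against the +2 overall charge gives an oxidation state of +2 for palladium. Palladium is a group-10 element; Pd(II) is therefore d⁸. A 4d d⁸ ion has a large crystal-field splitting; square planar leaves the high-energy d_{x²−y²} orbital empty and maximises CFSE. → square planar.

[Pd(PPh₃)₄]²⁺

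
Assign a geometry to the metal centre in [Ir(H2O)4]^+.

square planar

Summing ligand charges against the +1 overall charge gives an oxidation state of +1 for iridium.
Ir sits in group 9, so the d-electron count is 9 − 1 = 8.
Coordination number: 4.
A 5d d⁸ ion has a large crystal-field splitting; square planar leaves the high-energy d_{x²−y²} orbital empty and maximises CFSE.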